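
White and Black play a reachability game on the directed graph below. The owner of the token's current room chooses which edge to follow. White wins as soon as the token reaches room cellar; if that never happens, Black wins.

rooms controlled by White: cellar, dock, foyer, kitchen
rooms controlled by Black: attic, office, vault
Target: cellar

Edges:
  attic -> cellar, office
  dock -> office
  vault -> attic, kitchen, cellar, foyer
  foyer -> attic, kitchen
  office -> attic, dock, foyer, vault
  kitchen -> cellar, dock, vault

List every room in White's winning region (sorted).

cellar, foyer, kitchen

A0 = {cellar}
A1: add {kitchen} — kitchen (White) has kitchen→cellar.
A2: add {foyer} — foyer (White) has foyer→kitchen.
A3 = A2; e.g. attic (Black) can still go to office. Fixed point.
White's winning region = {cellar, foyer, kitchen}.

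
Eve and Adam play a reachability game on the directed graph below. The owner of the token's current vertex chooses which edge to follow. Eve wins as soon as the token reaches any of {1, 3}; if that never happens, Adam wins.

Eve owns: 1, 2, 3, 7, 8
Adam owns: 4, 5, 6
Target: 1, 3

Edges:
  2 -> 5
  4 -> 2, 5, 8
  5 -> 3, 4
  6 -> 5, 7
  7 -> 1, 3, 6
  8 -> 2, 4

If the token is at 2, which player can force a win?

Adam

A0 = {1, 3}
A1: add {7} — 7 (Eve) has 7→1.
A2 = A1; e.g. 2 (Eve) has no edge into A1. Fixed point.
2 never enters the attractor, so Adam can avoid the target forever.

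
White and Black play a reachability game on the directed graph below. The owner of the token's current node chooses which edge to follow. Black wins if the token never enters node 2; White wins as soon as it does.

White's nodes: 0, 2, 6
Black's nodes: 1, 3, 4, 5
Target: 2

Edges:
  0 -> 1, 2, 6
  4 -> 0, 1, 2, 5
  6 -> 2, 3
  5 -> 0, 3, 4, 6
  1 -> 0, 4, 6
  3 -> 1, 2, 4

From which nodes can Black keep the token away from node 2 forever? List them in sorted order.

1, 3, 4, 5

A0 = {2}
A1: add {0, 6} — 0 (White) has 0→2; 6 (White) has 6→2.
A2 = A1; e.g. 1 (Black) can still go to 4. Fixed point.
White's attractor = {0, 2, 6}; Black avoids the target exactly from the complement.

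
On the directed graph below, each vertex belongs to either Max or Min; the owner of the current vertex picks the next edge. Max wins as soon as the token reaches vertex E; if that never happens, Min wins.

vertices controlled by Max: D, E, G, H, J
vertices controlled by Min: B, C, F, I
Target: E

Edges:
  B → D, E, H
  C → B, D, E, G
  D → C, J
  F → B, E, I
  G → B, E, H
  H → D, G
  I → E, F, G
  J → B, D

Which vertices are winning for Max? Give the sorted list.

A0 = {E}
A1: add {G} — G (Max) has G→E.
A2: add {H} — H (Max) has H→G.
A3 = A2; e.g. B (Min) can still go to D. Fixed point.
Max's winning region = {E, G, H}.

E, G, H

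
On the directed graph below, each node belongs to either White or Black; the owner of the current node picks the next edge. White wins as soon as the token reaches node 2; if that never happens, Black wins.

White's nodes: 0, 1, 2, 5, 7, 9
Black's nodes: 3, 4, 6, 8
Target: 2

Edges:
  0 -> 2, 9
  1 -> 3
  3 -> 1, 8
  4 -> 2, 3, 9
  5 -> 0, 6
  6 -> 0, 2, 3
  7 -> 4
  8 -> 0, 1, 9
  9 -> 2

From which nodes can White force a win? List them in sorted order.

A0 = {2}
A1: add {0, 9} — 0 (White) has 0→2; 9 (White) has 9→2.
A2: add {5} — 5 (White) has 5→0.
A3 = A2; e.g. 1 (White) has no edge into A2. Fixed point.
White's winning region = {0, 2, 5, 9}.

0, 2, 5, 9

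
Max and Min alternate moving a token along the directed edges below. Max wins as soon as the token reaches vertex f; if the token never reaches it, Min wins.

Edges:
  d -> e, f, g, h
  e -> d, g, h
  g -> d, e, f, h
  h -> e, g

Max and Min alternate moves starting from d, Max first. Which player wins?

Max

Track states (vertex, player-to-move).
A0 = {(f,Max), (f,Min)}
A1: add {(d,Max), (g,Max)}.
(d,Max) ∈ A1 ⇒ Max forces the target.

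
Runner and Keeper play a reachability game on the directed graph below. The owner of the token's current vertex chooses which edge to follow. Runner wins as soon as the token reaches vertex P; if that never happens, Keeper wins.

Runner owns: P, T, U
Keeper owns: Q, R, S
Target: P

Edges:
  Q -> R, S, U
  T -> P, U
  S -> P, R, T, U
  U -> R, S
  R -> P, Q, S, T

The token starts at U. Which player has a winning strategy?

A0 = {P}
A1: add {T} — T (Runner) has T→P.
A2 = A1; e.g. Q (Keeper) can still go to R. Fixed point.
U never enters the attractor, so Keeper can avoid the target forever.

Keeper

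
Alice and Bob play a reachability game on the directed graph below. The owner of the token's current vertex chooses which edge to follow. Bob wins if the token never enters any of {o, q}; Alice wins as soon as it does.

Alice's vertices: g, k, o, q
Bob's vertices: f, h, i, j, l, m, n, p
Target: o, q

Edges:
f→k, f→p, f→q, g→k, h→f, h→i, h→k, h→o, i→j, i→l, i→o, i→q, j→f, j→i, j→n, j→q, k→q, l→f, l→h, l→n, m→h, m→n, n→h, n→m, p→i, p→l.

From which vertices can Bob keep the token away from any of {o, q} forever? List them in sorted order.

f, h, i, j, l, m, n, p

A0 = {o, q}
A1: add {k} — k (Alice) has k→q.
A2: add {g} — g (Alice) has g→k.
A3 = A2; e.g. f (Bob) can still go to p. Fixed point.
Alice's attractor = {g, k, o, q}; Bob avoids the target exactly from the complement.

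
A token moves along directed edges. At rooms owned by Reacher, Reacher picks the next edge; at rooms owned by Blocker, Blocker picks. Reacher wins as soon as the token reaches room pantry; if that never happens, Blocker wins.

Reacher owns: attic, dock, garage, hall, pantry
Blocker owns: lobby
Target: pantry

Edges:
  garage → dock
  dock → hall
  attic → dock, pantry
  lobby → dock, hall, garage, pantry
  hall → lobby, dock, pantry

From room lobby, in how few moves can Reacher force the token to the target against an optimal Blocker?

4

A0 = {pantry}
A1: add {attic, hall} — attic (Reacher) has attic→pantry; hall (Reacher) has hall→pantry.
A2: add {dock} — dock (Reacher) has dock→hall.
A3: add {garage} — garage (Reacher) has garage→dock.
A4: add {lobby} — lobby (Blocker): all of {dock, hall, garage, pantry} already in.
A4 = all vertices. Fixed point.
lobby enters the attractor at level 4, so Reacher can force the target in 4 moves from there.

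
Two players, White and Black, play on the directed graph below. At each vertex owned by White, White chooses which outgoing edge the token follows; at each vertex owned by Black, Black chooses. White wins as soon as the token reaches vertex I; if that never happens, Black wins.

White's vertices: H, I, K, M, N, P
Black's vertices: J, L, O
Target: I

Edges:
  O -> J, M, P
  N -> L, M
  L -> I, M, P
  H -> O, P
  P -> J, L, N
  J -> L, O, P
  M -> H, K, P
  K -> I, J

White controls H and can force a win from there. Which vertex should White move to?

A0 = {I}
A1: add {K} — K (White) has K→I.
A2: add {M} — M (White) has M→K.
A3: add {N} — N (White) has N→M.
A4: add {P} — P (White) has P→N.
A5: add {H, L} — H (White) has H→P; L (Black): all of {I, M, P} already in.
A6 = A5; e.g. J (Black) can still go to O. Fixed point.
From H, successor P is in the attractor (rank 4); the other successor O is not.

P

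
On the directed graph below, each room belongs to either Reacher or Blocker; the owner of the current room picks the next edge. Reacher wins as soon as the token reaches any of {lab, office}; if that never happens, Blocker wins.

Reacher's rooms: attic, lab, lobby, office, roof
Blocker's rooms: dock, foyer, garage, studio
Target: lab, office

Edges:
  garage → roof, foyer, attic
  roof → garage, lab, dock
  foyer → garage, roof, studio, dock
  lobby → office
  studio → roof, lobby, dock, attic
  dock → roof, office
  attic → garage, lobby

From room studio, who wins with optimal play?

A0 = {lab, office}
A1: add {lobby, roof} — roof (Reacher) has roof→lab; lobby (Reacher) has lobby→office.
A2: add {attic, dock} — dock (Blocker): all of {roof, office} already in; attic (Reacher) has attic→lobby.
A3: add {studio} — studio (Blocker): all of {roof, lobby, dock, attic} already in.
A4 = A3; e.g. garage (Blocker) can still go to foyer. Fixed point.
studio ∈ A3, so Reacher can force the target.

Reacher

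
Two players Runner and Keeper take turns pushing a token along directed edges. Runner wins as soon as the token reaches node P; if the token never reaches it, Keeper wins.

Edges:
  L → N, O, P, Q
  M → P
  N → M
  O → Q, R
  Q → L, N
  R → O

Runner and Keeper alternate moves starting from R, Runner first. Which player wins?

Track states (vertex, player-to-move).
A0 = {(P,Runner), (P,Keeper)}
A1: add {(L,Runner), (M,Runner), (M,Keeper)}.
A2: add {(N,Runner), (N,Keeper)}.
A3: add {(Q,Runner), (Q,Keeper)}.
A4: add {(O,Runner)}.
A5: add {(L,Keeper), (R,Keeper)}.
A6 = A5; e.g. (O,Keeper) stays out. (R,Runner) never enters ⇒ Keeper avoids the target.

Keeper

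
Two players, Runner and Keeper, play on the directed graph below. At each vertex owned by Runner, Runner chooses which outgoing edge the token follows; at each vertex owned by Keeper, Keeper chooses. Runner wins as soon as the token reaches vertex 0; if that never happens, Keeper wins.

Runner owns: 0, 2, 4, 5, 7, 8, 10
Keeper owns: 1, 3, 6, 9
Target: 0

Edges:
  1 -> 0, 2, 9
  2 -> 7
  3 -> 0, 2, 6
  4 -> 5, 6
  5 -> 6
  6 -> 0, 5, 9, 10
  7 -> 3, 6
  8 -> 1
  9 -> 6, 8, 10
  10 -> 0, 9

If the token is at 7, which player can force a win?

Keeper

A0 = {0}
A1: add {10} — 10 (Runner) has 10→0.
A2 = A1; e.g. 1 (Keeper) can still go to 2. Fixed point.
7 never enters the attractor, so Keeper can avoid the target forever.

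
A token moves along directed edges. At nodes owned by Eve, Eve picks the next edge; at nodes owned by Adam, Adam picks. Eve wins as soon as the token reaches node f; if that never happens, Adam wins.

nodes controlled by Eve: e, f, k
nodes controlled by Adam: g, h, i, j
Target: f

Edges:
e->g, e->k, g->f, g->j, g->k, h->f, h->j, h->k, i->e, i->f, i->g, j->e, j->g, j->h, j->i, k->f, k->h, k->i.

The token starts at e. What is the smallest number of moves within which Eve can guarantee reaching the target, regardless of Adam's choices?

A0 = {f}
A1: add {k} — k (Eve) has k→f.
A2: add {e} — e (Eve) has e→k.
A3 = A2; e.g. g (Adam) can still go to j. Fixed point.
e enters the attractor at level 2, so Eve can force the target in 2 moves from there.

2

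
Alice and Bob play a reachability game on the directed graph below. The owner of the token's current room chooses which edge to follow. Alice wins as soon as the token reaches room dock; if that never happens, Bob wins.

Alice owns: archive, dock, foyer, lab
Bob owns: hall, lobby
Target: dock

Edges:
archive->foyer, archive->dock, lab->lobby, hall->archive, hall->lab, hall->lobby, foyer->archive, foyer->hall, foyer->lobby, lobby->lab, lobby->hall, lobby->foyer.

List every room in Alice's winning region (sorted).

A0 = {dock}
A1: add {archive} — archive (Alice) has archive→dock.
A2: add {foyer} — foyer (Alice) has foyer→archive.
A3 = A2; e.g. lab (Alice) has no edge into A2. Fixed point.
Alice's winning region = {archive, dock, foyer}.

archive, dock, foyer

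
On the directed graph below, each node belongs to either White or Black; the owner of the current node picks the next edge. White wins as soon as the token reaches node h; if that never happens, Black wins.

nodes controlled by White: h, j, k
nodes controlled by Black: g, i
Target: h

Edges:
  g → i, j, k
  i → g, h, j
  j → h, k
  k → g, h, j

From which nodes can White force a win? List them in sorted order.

h, j, k

A0 = {h}
A1: add {j, k} — j (White) has j→h; k (White) has k→h.
A2 = A1; e.g. g (Black) can still go to i. Fixed point.
White's winning region = {h, j, k}.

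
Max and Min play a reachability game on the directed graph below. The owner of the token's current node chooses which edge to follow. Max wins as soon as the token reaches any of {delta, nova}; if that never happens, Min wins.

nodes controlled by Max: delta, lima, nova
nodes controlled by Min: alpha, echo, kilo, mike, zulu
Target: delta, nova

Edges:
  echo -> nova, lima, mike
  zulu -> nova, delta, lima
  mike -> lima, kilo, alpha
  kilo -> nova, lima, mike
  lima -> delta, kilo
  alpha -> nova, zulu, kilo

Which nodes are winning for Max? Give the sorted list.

A0 = {delta, nova}
A1: add {lima} — lima (Max) has lima→delta.
A2: add {zulu} — zulu (Min): all of {nova, delta, lima} already in.
A3 = A2; e.g. echo (Min) can still go to mike. Fixed point.
Max's winning region = {delta, lima, nova, zulu}.

delta, lima, nova, zulu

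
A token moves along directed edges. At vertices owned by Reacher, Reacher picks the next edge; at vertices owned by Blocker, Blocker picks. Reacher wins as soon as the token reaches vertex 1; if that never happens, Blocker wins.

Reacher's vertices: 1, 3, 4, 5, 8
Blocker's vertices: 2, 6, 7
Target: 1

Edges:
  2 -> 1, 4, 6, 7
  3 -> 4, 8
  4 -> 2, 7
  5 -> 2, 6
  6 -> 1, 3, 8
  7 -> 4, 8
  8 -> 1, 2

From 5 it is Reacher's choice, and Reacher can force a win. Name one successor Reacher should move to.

A0 = {1}
A1: add {8} — 8 (Reacher) has 8→1.
A2: add {3} — 3 (Reacher) has 3→8.
A3: add {6} — 6 (Blocker): all of {1, 3, 8} already in.
A4: add {5} — 5 (Reacher) has 5→6.
A5 = A4; e.g. 2 (Blocker) can still go to 4. Fixed point.
From 5, successor 6 is in the attractor (rank 3); the other successor 2 is not.

6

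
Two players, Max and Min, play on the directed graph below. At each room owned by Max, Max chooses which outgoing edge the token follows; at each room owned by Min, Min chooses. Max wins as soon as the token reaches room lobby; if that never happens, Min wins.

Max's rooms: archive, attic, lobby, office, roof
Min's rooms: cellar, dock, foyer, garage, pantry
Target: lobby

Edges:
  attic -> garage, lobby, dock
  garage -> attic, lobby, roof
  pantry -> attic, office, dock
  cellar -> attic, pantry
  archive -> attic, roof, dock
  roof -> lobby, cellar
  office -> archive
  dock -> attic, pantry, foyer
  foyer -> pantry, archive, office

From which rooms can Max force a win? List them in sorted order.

archive, attic, garage, lobby, office, roof

A0 = {lobby}
A1: add {attic, roof} — attic (Max) has attic→lobby; roof (Max) has roof→lobby.
A2: add {archive, garage} — garage (Min): all of {attic, lobby, roof} already in; archive (Max) has archive→attic.
A3: add {office} — office (Max) has office→archive.
A4 = A3; e.g. pantry (Min) can still go to dock. Fixed point.
Max's winning region = {archive, attic, garage, lobby, office, roof}.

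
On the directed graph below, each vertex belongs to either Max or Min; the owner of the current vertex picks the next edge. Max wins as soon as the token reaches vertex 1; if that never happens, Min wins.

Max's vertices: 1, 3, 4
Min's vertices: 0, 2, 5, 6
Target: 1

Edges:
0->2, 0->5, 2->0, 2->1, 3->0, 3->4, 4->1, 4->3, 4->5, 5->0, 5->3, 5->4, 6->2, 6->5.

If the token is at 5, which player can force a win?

A0 = {1}
A1: add {4} — 4 (Max) has 4→1.
A2: add {3} — 3 (Max) has 3→4.
A3 = A2; e.g. 0 (Min) can still go to 2. Fixed point.
5 never enters the attractor, so Min can avoid the target forever.

Min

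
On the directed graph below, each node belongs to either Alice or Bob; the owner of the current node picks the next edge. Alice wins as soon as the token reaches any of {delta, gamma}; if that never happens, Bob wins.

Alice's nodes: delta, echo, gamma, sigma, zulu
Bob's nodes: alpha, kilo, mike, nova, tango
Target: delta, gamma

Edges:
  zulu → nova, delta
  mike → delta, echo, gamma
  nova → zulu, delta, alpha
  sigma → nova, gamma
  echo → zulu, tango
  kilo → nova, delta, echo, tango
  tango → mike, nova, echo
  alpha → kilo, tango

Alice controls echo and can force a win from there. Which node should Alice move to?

A0 = {delta, gamma}
A1: add {sigma, zulu} — zulu (Alice) has zulu→delta; sigma (Alice) has sigma→gamma.
A2: add {echo} — echo (Alice) has echo→zulu.
A3: add {mike} — mike (Bob): all of {delta, echo, gamma} already in.
A4 = A3; e.g. nova (Bob) can still go to alpha. Fixed point.
From echo, successor zulu is in the attractor (rank 1); the other successor tango is not.

zulu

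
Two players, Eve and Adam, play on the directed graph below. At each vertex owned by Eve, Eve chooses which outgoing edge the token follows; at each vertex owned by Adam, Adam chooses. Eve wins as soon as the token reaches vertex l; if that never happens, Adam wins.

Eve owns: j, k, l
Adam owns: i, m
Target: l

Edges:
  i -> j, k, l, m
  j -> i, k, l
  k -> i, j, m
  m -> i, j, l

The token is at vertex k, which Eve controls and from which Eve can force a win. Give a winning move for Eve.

j

A0 = {l}
A1: add {j} — j (Eve) has j→l.
A2: add {k} — k (Eve) has k→j.
A3 = A2; e.g. i (Adam) can still go to m. Fixed point.
From k, successor j is in the attractor (rank 1); the other successors i, m are not.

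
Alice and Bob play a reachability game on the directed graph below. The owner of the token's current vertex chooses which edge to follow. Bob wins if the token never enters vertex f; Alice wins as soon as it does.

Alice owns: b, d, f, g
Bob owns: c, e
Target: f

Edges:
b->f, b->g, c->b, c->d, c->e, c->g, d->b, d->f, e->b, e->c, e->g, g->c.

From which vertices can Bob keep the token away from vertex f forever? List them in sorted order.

c, e, g

A0 = {f}
A1: add {b, d} — b (Alice) has b→f; d (Alice) has d→f.
A2 = A1; e.g. c (Bob) can still go to e. Fixed point.
Alice's attractor = {b, d, f}; Bob avoids the target exactly from the complement.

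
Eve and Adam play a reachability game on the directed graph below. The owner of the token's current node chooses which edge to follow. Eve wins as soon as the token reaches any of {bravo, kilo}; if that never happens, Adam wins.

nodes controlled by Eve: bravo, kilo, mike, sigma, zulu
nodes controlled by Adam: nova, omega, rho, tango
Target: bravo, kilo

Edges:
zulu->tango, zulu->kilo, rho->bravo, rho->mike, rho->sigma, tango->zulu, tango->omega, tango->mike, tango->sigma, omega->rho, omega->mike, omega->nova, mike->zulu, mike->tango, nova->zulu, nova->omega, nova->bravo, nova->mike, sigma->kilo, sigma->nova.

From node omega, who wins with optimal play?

Adam

A0 = {bravo, kilo}
A1: add {sigma, zulu} — zulu (Eve) has zulu→kilo; sigma (Eve) has sigma→kilo.
A2: add {mike} — mike (Eve) has mike→zulu.
A3: add {rho} — rho (Adam): all of {bravo, mike, sigma} already in.
A4 = A3; e.g. tango (Adam) can still go to omega. Fixed point.
omega never enters the attractor, so Adam can avoid the target forever.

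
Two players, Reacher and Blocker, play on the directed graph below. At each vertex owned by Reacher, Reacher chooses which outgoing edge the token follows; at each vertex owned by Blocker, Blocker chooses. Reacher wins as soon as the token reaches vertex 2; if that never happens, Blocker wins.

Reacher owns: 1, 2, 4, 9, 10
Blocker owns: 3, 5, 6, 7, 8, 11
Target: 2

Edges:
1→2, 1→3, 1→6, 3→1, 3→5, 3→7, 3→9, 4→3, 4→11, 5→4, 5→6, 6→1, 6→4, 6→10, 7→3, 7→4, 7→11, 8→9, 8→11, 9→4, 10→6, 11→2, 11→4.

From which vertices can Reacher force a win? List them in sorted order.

A0 = {2}
A1: add {1} — 1 (Reacher) has 1→2.
A2 = A1; e.g. 3 (Blocker) can still go to 5. Fixed point.
Reacher's winning region = {1, 2}.

1, 2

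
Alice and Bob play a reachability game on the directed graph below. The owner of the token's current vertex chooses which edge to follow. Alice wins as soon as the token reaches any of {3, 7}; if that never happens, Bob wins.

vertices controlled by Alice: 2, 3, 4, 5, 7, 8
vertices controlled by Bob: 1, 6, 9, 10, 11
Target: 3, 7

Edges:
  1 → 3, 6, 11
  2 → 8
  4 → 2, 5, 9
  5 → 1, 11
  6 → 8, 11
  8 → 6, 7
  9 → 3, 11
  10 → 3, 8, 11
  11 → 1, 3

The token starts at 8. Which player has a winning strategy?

A0 = {3, 7}
A1: add {8} — 8 (Alice) has 8→7.
8 ∈ A1, so Alice can force the target.

Alice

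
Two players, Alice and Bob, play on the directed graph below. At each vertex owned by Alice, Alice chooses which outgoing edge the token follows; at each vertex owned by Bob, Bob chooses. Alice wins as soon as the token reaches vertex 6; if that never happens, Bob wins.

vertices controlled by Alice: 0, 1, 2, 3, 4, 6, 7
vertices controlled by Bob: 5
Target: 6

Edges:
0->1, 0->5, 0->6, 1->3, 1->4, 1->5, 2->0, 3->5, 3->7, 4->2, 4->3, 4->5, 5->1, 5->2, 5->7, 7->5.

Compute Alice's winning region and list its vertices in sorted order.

A0 = {6}
A1: add {0} — 0 (Alice) has 0→6.
A2: add {2} — 2 (Alice) has 2→0.
A3: add {4} — 4 (Alice) has 4→2.
A4: add {1} — 1 (Alice) has 1→4.
A5 = A4; e.g. 3 (Alice) has no edge into A4. Fixed point.
Alice's winning region = {0, 1, 2, 4, 6}.

0, 1, 2, 4, 6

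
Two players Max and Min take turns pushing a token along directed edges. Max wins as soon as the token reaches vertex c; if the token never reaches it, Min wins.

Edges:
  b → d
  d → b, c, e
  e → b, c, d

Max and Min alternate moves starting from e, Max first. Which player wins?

Track states (vertex, player-to-move).
A0 = {(c,Max), (c,Min)}
A1: add {(d,Max), (e,Max)}.
(e,Max) ∈ A1 ⇒ Max forces the target.

Max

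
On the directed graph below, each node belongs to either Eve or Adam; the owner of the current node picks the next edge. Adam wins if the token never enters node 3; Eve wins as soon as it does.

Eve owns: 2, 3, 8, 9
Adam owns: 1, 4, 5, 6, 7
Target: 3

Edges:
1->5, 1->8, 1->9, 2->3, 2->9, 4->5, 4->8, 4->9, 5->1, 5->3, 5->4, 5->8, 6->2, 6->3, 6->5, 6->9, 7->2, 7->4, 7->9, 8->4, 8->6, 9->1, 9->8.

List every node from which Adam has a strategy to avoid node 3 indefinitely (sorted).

1, 4, 5, 6, 7, 8, 9

A0 = {3}
A1: add {2} — 2 (Eve) has 2→3.
A2 = A1; e.g. 1 (Adam) can still go to 5. Fixed point.
Eve's attractor = {2, 3}; Adam avoids the target exactly from the complement.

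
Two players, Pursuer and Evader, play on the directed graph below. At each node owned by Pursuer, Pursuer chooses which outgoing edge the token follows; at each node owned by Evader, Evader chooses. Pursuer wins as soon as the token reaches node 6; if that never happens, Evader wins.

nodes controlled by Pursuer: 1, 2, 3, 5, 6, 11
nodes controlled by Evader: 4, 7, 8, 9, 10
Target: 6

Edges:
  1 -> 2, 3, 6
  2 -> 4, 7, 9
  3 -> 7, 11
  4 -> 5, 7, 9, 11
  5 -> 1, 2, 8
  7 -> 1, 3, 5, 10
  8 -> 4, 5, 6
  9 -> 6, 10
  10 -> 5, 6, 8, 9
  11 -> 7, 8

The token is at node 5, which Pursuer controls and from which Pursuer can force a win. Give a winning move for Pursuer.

A0 = {6}
A1: add {1} — 1 (Pursuer) has 1→6.
A2: add {5} — 5 (Pursuer) has 5→1.
A3 = A2; e.g. 2 (Pursuer) has no edge into A2. Fixed point.
From 5, successor 1 is in the attractor (rank 1); the other successors 2, 8 are not.

1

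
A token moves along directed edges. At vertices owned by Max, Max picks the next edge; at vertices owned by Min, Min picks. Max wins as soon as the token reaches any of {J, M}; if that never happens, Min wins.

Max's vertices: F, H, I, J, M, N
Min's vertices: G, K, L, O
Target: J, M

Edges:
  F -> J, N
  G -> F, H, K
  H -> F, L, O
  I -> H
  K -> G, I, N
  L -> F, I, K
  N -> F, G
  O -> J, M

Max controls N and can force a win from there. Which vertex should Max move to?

F

A0 = {J, M}
A1: add {F, O} — F (Max) has F→J; O (Min): all of {J, M} already in.
A2: add {H, N} — H (Max) has H→F; N (Max) has N→F.
A3: add {I} — I (Max) has I→H.
A4 = A3; e.g. G (Min) can still go to K. Fixed point.
From N, successor F is in the attractor (rank 1); the other successor G is not.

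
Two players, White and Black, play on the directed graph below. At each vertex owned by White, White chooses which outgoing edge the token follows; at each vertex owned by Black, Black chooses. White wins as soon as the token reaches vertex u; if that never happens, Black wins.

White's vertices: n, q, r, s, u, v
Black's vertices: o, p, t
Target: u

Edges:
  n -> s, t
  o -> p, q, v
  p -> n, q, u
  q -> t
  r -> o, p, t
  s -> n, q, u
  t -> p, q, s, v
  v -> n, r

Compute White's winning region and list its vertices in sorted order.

n, s, u, v

A0 = {u}
A1: add {s} — s (White) has s→u.
A2: add {n} — n (White) has n→s.
A3: add {v} — v (White) has v→n.
A4 = A3; e.g. o (Black) can still go to p. Fixed point.
White's winning region = {n, s, u, v}.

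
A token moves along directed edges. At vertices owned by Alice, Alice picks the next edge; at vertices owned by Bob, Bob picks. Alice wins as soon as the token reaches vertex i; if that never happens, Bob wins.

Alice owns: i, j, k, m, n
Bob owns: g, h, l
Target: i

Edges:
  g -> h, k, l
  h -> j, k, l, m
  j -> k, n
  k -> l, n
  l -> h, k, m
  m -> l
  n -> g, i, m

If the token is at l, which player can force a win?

A0 = {i}
A1: add {n} — n (Alice) has n→i.
A2: add {j, k} — j (Alice) has j→n; k (Alice) has k→n.
A3 = A2; e.g. g (Bob) can still go to h. Fixed point.
l never enters the attractor, so Bob can avoid the target forever.

Bob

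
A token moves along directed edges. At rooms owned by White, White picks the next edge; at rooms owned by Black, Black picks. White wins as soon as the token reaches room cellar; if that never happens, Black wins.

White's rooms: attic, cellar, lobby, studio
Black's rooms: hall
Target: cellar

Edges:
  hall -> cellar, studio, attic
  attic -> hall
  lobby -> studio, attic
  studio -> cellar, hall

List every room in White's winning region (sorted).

cellar, lobby, studio

A0 = {cellar}
A1: add {studio} — studio (White) has studio→cellar.
A2: add {lobby} — lobby (White) has lobby→studio.
A3 = A2; e.g. hall (Black) can still go to attic. Fixed point.
White's winning region = {cellar, lobby, studio}.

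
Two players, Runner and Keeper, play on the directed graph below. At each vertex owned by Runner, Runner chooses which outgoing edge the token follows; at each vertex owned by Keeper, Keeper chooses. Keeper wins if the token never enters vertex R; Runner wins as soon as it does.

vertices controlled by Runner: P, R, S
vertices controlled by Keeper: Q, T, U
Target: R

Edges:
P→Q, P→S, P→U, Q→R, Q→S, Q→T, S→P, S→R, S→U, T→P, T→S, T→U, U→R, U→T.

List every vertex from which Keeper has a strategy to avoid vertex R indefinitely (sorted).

Q, T, U

A0 = {R}
A1: add {S} — S (Runner) has S→R.
A2: add {P} — P (Runner) has P→S.
A3 = A2; e.g. Q (Keeper) can still go to T. Fixed point.
Runner's attractor = {P, R, S}; Keeper avoids the target exactly from the complement.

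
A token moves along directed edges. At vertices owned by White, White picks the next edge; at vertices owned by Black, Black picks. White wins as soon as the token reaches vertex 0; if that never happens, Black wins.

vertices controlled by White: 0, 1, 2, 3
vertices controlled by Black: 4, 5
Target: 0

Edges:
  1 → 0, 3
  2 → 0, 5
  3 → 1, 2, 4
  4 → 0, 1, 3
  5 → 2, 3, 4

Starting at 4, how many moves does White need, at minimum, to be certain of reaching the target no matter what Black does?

A0 = {0}
A1: add {1, 2} — 1 (White) has 1→0; 2 (White) has 2→0.
A2: add {3} — 3 (White) has 3→1.
A3: add {4} — 4 (Black): all of {0, 1, 3} already in.
4 enters the attractor at level 3, so White can force the target in 3 moves from there.

3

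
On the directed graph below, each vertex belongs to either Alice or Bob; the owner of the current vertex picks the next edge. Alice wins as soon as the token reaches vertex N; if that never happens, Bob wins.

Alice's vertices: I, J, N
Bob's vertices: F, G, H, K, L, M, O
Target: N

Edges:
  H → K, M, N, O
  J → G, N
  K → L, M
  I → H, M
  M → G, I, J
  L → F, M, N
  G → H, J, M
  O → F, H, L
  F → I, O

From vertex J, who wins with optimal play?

Alice

A0 = {N}
A1: add {J} — J (Alice) has J→N.
A2 = A1; e.g. F (Bob) can still go to I. Fixed point.
J ∈ A1, so Alice can force the target.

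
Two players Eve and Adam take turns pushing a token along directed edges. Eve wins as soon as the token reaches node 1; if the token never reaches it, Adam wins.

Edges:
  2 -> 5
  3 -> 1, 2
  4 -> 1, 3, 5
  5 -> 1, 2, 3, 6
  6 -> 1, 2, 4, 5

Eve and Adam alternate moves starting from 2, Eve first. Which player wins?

Track states (vertex, player-to-move).
A0 = {(1,Eve), (1,Adam)}
A1: add {(3,Eve), (4,Eve), (5,Eve), (6,Eve)}.
A2: add {(2,Adam), (4,Adam)}.
A3 = A2; e.g. (2,Eve) stays out. (2,Eve) never enters ⇒ Adam avoids the target.

Adam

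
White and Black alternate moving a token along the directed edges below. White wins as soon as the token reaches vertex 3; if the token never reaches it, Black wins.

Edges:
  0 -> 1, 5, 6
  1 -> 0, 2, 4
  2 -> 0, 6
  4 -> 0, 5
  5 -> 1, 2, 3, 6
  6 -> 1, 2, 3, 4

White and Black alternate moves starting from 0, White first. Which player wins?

Black

Track states (vertex, player-to-move).
A0 = {(3,White), (3,Black)}
A1: add {(5,White), (6,White)}.
A2 = A1; e.g. (0,White) stays out. (0,White) never enters ⇒ Black avoids the target.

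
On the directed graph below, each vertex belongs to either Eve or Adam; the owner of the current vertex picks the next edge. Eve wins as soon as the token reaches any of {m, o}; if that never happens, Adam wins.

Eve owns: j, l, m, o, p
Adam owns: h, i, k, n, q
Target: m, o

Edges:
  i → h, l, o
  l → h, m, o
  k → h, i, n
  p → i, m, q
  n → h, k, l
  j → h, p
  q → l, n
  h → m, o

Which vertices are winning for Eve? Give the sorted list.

A0 = {m, o}
A1: add {h, l, p} — h (Adam): all of {m, o} already in; l (Eve) has l→m; p (Eve) has p→m.
A2: add {i, j} — i (Adam): all of {h, l, o} already in; j (Eve) has j→h.
A3 = A2; e.g. k (Adam) can still go to n. Fixed point.
Eve's winning region = {h, i, j, l, m, o, p}.

h, i, j, l, m, o, p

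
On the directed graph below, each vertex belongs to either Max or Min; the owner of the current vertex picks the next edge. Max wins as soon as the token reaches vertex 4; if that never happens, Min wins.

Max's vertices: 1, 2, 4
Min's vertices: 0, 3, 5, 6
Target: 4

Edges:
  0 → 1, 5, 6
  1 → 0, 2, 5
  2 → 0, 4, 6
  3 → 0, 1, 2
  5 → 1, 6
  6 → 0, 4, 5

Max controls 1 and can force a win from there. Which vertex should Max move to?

2

A0 = {4}
A1: add {2} — 2 (Max) has 2→4.
A2: add {1} — 1 (Max) has 1→2.
A3 = A2; e.g. 0 (Min) can still go to 5. Fixed point.
From 1, successor 2 is in the attractor (rank 1); the other successors 0, 5 are not.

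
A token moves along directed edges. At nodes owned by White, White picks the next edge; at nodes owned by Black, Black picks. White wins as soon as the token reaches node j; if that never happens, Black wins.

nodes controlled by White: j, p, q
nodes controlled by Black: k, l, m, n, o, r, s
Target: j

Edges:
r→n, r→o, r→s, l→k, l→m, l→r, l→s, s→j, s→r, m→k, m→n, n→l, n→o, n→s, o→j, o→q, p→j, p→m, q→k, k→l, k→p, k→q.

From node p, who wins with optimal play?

A0 = {j}
A1: add {p} — p (White) has p→j.
A2 = A1; e.g. k (Black) can still go to l. Fixed point.
p ∈ A1, so White can force the target.

White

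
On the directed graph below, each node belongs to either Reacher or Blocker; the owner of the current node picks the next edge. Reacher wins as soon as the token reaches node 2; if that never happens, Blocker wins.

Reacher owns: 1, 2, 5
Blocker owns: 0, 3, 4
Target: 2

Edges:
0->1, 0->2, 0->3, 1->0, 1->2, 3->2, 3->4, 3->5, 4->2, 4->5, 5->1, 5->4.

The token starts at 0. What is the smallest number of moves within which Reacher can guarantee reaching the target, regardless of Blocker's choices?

A0 = {2}
A1: add {1} — 1 (Reacher) has 1→2.
A2: add {5} — 5 (Reacher) has 5→1.
A3: add {4} — 4 (Blocker): all of {2, 5} already in.
A4: add {3} — 3 (Blocker): all of {2, 4, 5} already in.
A5: add {0} — 0 (Blocker): all of {1, 2, 3} already in.
A5 = all vertices. Fixed point.
0 enters the attractor at level 5, so Reacher can force the target in 5 moves from there.

5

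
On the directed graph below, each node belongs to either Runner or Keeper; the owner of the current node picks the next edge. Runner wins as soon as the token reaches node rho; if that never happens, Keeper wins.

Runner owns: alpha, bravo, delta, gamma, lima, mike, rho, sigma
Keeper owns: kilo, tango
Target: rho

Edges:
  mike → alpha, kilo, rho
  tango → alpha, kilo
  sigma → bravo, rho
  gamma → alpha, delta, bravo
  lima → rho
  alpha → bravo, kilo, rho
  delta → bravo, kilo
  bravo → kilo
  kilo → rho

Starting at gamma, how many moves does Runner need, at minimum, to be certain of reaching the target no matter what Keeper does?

A0 = {rho}
A1: add {alpha, kilo, lima, mike, sigma} — mike (Runner) has mike→rho; sigma (Runner) has sigma→rho; lima (Runner) has lima→rho; alpha (Runner) has alpha→rho; kilo (Keeper): all of {rho} already in.
A2: add {bravo, delta, gamma, tango} — tango (Keeper): all of {alpha, kilo} already in; gamma (Runner) has gamma→alpha; delta (Runner) has delta→kilo; bravo (Runner) has bravo→kilo.
A2 = all vertices. Fixed point.
gamma enters the attractor at level 2, so Runner can force the target in 2 moves from there.

2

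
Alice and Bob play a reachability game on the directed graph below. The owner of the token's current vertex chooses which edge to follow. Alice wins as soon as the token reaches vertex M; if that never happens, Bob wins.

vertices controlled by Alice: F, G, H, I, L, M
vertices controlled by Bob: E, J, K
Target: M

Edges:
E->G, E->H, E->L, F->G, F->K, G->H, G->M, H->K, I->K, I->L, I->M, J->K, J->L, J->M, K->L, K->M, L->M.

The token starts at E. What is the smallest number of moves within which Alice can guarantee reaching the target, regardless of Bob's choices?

4

A0 = {M}
A1: add {G, I, L} — G (Alice) has G→M; I (Alice) has I→M; L (Alice) has L→M.
A2: add {F, K} — F (Alice) has F→G; K (Bob): all of {L, M} already in.
A3: add {H, J} — H (Alice) has H→K; J (Bob): all of {K, L, M} already in.
A4: add {E} — E (Bob): all of {G, H, L} already in.
A4 = all vertices. Fixed point.
E enters the attractor at level 4, so Alice can force the target in 4 moves from there.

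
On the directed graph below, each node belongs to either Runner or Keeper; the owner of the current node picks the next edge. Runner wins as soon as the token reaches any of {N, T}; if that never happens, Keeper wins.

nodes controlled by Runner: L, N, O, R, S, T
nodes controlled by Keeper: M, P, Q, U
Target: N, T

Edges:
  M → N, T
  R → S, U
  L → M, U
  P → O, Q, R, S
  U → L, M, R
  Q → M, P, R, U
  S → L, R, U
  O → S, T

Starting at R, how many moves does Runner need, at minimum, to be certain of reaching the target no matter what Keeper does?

A0 = {N, T}
A1: add {M, O} — M (Keeper): all of {N, T} already in; O (Runner) has O→T.
A2: add {L} — L (Runner) has L→M.
A3: add {S} — S (Runner) has S→L.
A4: add {R} — R (Runner) has R→S.
R enters the attractor at level 4, so Runner can force the target in 4 moves from there.

4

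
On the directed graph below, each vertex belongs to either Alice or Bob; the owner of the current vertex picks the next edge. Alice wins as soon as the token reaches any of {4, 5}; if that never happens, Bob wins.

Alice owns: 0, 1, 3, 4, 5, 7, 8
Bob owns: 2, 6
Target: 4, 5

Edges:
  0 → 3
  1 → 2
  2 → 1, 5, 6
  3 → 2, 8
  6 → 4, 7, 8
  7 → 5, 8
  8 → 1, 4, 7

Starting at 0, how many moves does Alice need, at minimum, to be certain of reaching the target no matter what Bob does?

3

A0 = {4, 5}
A1: add {7, 8} — 7 (Alice) has 7→5; 8 (Alice) has 8→4.
A2: add {3, 6} — 3 (Alice) has 3→8; 6 (Bob): all of {4, 7, 8} already in.
A3: add {0} — 0 (Alice) has 0→3.
A4 = A3; e.g. 1 (Alice) has no edge into A3. Fixed point.
0 enters the attractor at level 3, so Alice can force the target in 3 moves from there.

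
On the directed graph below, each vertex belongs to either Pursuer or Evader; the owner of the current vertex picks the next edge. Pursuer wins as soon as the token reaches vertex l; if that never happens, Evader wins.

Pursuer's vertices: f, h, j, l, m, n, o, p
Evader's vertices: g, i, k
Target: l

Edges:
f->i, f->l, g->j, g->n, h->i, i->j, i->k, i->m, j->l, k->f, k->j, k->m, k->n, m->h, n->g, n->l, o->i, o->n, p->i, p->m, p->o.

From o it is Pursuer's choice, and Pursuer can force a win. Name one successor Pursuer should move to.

n

A0 = {l}
A1: add {f, j, n} — f (Pursuer) has f→l; j (Pursuer) has j→l; n (Pursuer) has n→l.
A2: add {g, o} — g (Evader): all of {j, n} already in; o (Pursuer) has o→n.
A3: add {p} — p (Pursuer) has p→o.
A4 = A3; e.g. h (Pursuer) has no edge into A3. Fixed point.
From o, successor n is in the attractor (rank 1); the other successor i is not.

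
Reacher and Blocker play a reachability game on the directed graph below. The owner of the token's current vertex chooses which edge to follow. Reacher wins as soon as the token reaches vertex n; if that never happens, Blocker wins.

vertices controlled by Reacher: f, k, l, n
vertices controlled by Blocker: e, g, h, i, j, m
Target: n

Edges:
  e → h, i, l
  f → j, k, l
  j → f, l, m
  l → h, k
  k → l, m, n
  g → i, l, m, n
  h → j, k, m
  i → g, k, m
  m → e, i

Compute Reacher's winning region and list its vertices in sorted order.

A0 = {n}
A1: add {k} — k (Reacher) has k→n.
A2: add {f, l} — f (Reacher) has f→k; l (Reacher) has l→k.
A3 = A2; e.g. e (Blocker) can still go to h. Fixed point.
Reacher's winning region = {f, k, l, n}.

f, k, l, n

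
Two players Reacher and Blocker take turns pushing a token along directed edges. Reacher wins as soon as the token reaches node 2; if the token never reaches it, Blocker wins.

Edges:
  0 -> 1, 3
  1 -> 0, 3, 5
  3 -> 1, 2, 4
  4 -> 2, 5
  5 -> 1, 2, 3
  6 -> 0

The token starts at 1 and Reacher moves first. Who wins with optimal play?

Blocker

Track states (vertex, player-to-move).
A0 = {(2,Reacher), (2,Blocker)}
A1: add {(3,Reacher), (4,Reacher), (5,Reacher)}.
A2: add {(4,Blocker)}.
A3 = A2; e.g. (0,Reacher) stays out. (1,Reacher) never enters ⇒ Blocker avoids the target.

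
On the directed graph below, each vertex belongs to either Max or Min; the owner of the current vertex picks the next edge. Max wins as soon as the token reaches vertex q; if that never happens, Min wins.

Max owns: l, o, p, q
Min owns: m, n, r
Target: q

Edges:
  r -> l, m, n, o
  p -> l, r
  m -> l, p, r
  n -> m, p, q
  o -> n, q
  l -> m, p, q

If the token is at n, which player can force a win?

A0 = {q}
A1: add {l, o} — l (Max) has l→q; o (Max) has o→q.
A2: add {p} — p (Max) has p→l.
A3 = A2; e.g. m (Min) can still go to r. Fixed point.
n never enters the attractor, so Min can avoid the target forever.

Min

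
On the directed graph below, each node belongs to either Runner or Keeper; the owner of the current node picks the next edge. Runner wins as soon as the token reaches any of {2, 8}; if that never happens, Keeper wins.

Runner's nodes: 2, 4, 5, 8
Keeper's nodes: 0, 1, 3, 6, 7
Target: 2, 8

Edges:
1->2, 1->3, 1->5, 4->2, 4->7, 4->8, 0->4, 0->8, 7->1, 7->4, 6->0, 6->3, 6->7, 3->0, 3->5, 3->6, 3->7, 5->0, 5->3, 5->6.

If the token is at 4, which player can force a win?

A0 = {2, 8}
A1: add {4} — 4 (Runner) has 4→2.
4 ∈ A1, so Runner can force the target.

Runner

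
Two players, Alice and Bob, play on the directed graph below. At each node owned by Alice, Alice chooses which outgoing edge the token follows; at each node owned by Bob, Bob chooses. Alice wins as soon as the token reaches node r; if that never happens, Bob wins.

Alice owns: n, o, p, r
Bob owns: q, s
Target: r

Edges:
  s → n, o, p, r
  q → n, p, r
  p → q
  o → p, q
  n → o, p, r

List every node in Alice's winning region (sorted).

A0 = {r}
A1: add {n} — n (Alice) has n→r.
A2 = A1; e.g. o (Alice) has no edge into A1. Fixed point.
Alice's winning region = {n, r}.

n, r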